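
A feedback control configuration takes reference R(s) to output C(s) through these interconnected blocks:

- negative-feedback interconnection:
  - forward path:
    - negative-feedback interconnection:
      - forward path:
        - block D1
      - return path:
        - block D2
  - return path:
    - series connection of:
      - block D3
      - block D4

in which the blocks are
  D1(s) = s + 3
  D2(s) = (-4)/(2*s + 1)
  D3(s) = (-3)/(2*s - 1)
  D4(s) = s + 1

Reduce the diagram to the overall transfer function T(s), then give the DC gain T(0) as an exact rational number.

Step 1 - apply the feedback formula to D1, D2, giving (-2*s^2 - 7*s - 3)/(2*s + 11)
Step 2 - series reduction of D3, D4, giving (-3*s - 3)/(2*s - 1)
Step 3 - feedback reduction of [D1/(1+D1*D2)], (D3*D4), giving (-4*s^3 - 12*s^2 + s + 3)/(6*s^3 + 31*s^2 + 50*s - 2)
Evaluating the step-3 result (the overall T(s)) at s = 0 gives T(0) = 3/(-2) = -3/2.

Final answer: -3/2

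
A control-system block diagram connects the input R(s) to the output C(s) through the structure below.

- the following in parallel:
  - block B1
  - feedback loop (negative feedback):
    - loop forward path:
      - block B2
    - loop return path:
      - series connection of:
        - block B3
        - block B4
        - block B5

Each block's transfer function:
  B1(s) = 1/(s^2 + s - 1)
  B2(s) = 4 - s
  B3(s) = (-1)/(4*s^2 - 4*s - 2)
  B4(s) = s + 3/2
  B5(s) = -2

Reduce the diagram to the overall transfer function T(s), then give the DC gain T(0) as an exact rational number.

The answer is -9/5.

Reasoning:
1. reduce the series chain B3, B4, B5; result (2*s + 3)/(4*s^2 - 4*s - 2)
2. apply the feedback formula to B2, (B3*B4*B5); result (-4*s^3 + 20*s^2 - 14*s - 8)/(2*s^2 + s + 10)
3. sum the parallel branches B1, [B2/(1+B2*(B3*B4*B5))]; result (-4*s^5 + 16*s^4 + 10*s^3 - 40*s^2 + 7*s + 18)/(2*s^4 + 3*s^3 + 9*s^2 + 9*s - 10)
Evaluating the step-3 result (the overall T(s)) at s = 0 gives T(0) = 18/(-10) = -9/5.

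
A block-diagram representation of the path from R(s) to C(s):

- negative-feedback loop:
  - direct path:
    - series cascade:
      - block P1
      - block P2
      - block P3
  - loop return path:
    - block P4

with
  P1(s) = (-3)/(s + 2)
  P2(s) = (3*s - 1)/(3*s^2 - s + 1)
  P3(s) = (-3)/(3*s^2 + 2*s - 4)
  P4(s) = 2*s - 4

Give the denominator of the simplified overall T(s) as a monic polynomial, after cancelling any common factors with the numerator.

Answer: s^5 + 7*s^4/3 - 5*s^3/9 + 38*s^2/9 - 118*s/9 + 28/9

Working:
(1) combine P1, P2, P3 in series; result (27*s - 9)/(9*s^5 + 21*s^4 - 5*s^3 - 16*s^2 + 8*s - 8)
(2) reduce the feedback loop with forward (P1*P2*P3) and return P4; result (27*s - 9)/(9*s^5 + 21*s^4 - 5*s^3 + 38*s^2 - 118*s + 28)
T(s) is the step-2 result (common factors already cancelled). Leading coefficient of the denominator: 9. Divide through by 9 for the monic polynomial.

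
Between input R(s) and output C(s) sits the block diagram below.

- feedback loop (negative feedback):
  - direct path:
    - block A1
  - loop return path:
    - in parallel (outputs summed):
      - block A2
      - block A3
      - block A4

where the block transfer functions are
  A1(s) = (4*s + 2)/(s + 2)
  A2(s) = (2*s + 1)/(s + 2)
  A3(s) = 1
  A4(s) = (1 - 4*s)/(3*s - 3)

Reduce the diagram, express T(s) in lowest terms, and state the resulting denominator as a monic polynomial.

Step 1: combine A2, A3, A4 in parallel gives (5*s^2 - 7*s - 7)/(3*s^2 + 3*s - 6)
Step 2: collapse the loop (A1 forward, (A2+A3+A4) return) gives (12*s^3 + 18*s^2 - 18*s - 12)/(23*s^3 - 9*s^2 - 42*s - 26)
No further cancellation is possible in the step-2 result, so that is T(s). Its denominator becomes monic after dividing by the leading coefficient 23.

Therefore the answer is s^3 - 9*s^2/23 - 42*s/23 - 26/23.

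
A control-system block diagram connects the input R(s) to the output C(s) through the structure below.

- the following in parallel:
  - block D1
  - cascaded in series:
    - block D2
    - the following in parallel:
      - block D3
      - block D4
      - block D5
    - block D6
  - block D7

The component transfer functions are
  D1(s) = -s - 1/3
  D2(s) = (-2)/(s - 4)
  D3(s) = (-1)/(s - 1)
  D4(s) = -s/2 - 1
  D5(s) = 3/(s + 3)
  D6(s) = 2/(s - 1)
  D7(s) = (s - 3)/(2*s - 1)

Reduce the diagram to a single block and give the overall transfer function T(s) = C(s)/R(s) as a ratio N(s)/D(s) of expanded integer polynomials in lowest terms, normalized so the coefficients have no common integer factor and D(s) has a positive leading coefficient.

The answer is (-6*s^6 + 22*s^5 + 46*s^4 - 108*s^3 + 176*s^2 - 142*s + 60)/(6*s^5 - 21*s^4 - 45*s^3 + 165*s^2 - 141*s + 36).

Reasoning:
(1) parallel reduction of D3, D4, D5 -> (-s^3 - 4*s^2 + 3*s - 6)/(2*s^2 + 4*s - 6)
(2) multiply D2, (D3+D4+D5), D6 (series) -> (2*s^3 + 8*s^2 - 6*s + 12)/(s^4 - 3*s^3 - 9*s^2 + 23*s - 12)
(3) add D1, (D2*(D3+D4+D5)*D6), D7 (parallel): this yields T(s), and no further normalization is needed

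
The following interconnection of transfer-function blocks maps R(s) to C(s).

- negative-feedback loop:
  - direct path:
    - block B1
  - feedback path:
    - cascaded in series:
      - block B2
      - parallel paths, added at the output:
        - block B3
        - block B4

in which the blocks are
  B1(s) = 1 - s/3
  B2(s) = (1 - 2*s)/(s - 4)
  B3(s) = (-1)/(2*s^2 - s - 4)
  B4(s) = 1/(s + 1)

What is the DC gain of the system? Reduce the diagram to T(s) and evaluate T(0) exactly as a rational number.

(1) combine B3, B4 in parallel; result (2*s^2 - 2*s - 5)/(2*s^3 + s^2 - 5*s - 4)
(2) series reduction of B2, (B3+B4); result (-4*s^3 + 6*s^2 + 8*s - 5)/(2*s^4 - 7*s^3 - 9*s^2 + 16*s + 16)
(3) apply the feedback formula to B1, (B2*(B3+B4)); result (-2*s^5 + 13*s^4 - 12*s^3 - 43*s^2 + 32*s + 48)/(10*s^4 - 39*s^3 - 17*s^2 + 77*s + 33)
That last expression is T(s); at s = 0 only the constant terms survive, so T(0) = 48/33 = 16/11.

Hence the answer: 16/11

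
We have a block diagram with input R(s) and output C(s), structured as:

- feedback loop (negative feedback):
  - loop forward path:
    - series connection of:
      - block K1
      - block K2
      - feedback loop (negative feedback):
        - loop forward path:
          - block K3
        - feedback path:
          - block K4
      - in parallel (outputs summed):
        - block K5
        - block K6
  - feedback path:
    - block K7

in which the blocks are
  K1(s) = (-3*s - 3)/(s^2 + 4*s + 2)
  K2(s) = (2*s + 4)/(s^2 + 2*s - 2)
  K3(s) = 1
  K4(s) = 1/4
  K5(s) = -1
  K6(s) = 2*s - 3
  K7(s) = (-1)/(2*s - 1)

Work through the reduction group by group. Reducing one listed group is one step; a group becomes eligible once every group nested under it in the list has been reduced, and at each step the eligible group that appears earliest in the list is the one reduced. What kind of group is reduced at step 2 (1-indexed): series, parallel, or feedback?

[1] feedback reduction of K3, K4
[2] add K5, K6 (parallel)
[3] combine K1, K2, [K3/(1+K3*K4)], (K5+K6) in series
[4] apply the feedback formula to (K1*K2*[K3/(1+K3*K4)]*(K5+K6)), K7
At step 2 the group reduced is parallel.

Hence the answer: parallel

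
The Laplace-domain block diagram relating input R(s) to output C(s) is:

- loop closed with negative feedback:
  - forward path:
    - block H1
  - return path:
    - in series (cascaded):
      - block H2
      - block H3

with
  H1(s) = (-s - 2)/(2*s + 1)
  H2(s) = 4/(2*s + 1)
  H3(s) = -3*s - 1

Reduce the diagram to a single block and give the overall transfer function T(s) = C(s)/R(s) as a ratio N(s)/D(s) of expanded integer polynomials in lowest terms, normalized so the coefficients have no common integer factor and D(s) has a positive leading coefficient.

Step 1. combine H2, H3 in series gives (-12*s - 4)/(2*s + 1)
Step 2. reduce the feedback loop with forward H1 and return (H2*H3) - this is the overall T(s), already in the required normalized form

Answer: (-2*s^2 - 5*s - 2)/(16*s^2 + 32*s + 9)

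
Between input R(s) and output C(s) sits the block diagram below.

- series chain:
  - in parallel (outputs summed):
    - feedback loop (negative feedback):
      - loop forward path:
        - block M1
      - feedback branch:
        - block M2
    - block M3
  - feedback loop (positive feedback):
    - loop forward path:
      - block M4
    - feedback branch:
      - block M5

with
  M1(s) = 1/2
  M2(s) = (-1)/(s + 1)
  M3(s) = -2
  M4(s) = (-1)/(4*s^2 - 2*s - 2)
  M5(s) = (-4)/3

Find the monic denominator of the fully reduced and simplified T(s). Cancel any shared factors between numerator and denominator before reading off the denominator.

Step 1. close the feedback loop around M1, M2: (s + 1)/(2*s + 1)
Step 2. reduce the parallel group [M1/(1+M1*M2)], M3: (-3*s - 1)/(2*s + 1)
Step 3. apply the feedback formula to M4, M5: (-3)/(12*s^2 - 6*s - 10)
Step 4. reduce the series chain ([M1/(1+M1*M2)]+M3), [M4/(1-M4*M5)]: (9*s + 3)/(24*s^3 - 26*s - 10)
The result of step 4 is T(s) in lowest terms. Its denominator has leading coefficient 24; dividing the denominator through by 24 makes it monic.

Answer: s^3 - 13*s/12 - 5/12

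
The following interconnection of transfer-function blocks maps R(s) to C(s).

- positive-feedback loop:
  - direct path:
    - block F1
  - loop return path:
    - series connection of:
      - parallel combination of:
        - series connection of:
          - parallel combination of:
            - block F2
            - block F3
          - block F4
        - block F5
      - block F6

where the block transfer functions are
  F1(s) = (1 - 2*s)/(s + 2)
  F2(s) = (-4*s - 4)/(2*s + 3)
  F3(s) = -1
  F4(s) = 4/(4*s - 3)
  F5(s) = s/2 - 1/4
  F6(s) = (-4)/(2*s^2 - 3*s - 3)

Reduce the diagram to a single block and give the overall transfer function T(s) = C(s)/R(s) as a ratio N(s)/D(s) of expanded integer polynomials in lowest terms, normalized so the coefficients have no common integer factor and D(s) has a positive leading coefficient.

First reduce the diagram to T(s).

[1] parallel reduction of F2, F3 gives (-6*s - 7)/(2*s + 3)
[2] cascade (F2+F3), F4 gives (-24*s - 28)/(8*s^2 + 6*s - 9)
[3] add ((F2+F3)*F4), F5 (parallel) gives (16*s^3 + 4*s^2 - 120*s - 103)/(32*s^2 + 24*s - 36)
[4] series reduction of (((F2+F3)*F4)+F5), F6 gives (-16*s^3 - 4*s^2 + 120*s + 103)/(16*s^4 - 12*s^3 - 60*s^2 + 9*s + 27)
[5] reduce the feedback loop with forward F1 and return ((((F2+F3)*F4)+F5)*F6); the result is T(s) itself (integer coefficients, no common factor, positive leading denominator coefficient)

Answer: (-32*s^5 + 40*s^4 + 108*s^3 - 78*s^2 - 45*s + 27)/(16*s^5 - 12*s^4 - 76*s^3 + 133*s^2 + 131*s - 49)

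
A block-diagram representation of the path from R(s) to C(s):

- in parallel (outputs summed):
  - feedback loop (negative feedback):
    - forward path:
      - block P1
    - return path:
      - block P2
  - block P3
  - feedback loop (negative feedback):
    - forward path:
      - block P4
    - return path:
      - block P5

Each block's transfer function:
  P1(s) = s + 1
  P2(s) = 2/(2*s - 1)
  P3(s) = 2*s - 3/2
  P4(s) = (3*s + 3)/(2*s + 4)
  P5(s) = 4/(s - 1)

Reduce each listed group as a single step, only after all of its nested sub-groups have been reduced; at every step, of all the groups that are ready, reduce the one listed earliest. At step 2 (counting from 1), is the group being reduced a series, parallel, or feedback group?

Step 1: collapse the loop (P1 forward, P2 return)
Step 2: close the feedback loop around P4, P5
Step 3: reduce the parallel group [P1/(1+P1*P2)], P3, [P4/(1+P4*P5)]
At step 2 the group reduced is feedback.

Answer: feedback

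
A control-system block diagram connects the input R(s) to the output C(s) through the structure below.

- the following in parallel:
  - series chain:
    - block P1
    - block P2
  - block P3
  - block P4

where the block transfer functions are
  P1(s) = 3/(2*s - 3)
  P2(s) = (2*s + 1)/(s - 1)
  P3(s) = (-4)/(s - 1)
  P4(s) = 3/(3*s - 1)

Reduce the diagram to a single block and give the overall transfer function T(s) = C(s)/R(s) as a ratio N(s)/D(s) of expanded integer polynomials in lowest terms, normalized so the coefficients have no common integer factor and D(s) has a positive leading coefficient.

Step 1. multiply P1, P2 (series) = (6*s + 3)/(2*s^2 - 5*s + 3)
Step 2. parallel reduction of (P1*P2), P3, P4; the result is T(s) itself (integer coefficients, no common factor, positive leading denominator coefficient)

Hence the answer: (32*s - 6)/(6*s^3 - 17*s^2 + 14*s - 3)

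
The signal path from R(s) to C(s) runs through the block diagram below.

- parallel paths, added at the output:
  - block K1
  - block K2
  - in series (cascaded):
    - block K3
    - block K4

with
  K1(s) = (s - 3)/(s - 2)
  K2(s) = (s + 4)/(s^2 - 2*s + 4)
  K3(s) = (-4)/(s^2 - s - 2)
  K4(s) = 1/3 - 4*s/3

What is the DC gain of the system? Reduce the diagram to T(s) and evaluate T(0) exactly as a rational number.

Reducing step by step:

Step 1. cascade K3, K4 -> (16*s - 4)/(3*s^2 - 3*s - 6)
Step 2. reduce the parallel group K1, K2, (K3*K4) -> (3*s^4 + 7*s^3 - 12*s^2 + 48*s - 76)/(3*s^4 - 9*s^3 + 12*s^2 - 24)
Evaluating the step-2 result (the overall T(s)) at s = 0 gives T(0) = -76/(-24) = 19/6.

Answer: 19/6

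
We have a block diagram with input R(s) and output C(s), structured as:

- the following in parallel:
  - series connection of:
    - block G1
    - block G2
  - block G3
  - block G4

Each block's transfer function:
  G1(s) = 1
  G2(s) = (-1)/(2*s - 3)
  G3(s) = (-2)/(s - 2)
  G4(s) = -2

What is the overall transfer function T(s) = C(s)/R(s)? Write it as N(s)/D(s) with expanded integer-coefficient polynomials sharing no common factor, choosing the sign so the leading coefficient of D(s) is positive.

Answer: (-4*s^2 + 9*s - 4)/(2*s^2 - 7*s + 6)

Working:
Step 1. multiply G1, G2 (series): (-1)/(2*s - 3)
Step 2. sum the parallel branches (G1*G2), G3, G4 - this is the overall T(s), already in the required normalized form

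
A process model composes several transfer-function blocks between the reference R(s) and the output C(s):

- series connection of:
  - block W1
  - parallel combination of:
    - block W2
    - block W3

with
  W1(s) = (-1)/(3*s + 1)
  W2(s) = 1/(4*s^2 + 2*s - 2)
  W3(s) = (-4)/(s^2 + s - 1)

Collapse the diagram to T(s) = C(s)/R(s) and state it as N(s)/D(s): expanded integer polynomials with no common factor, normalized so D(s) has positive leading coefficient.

Reducing step by step:

Step 1 - reduce the parallel group W2, W3: (-15*s^2 - 7*s + 7)/(4*s^4 + 6*s^3 - 4*s^2 - 4*s + 2)
Step 2 - reduce the series chain W1, (W2+W3) - this is the overall T(s), already in the required normalized form

Answer: (15*s^2 + 7*s - 7)/(12*s^5 + 22*s^4 - 6*s^3 - 16*s^2 + 2*s + 2)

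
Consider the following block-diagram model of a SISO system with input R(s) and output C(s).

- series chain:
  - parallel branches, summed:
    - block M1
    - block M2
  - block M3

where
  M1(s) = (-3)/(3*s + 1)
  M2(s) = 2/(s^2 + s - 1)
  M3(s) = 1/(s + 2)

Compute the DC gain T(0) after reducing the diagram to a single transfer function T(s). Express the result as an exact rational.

The answer is -5/2.

Reasoning:
(1) add M1, M2 (parallel) -> (-3*s^2 + 3*s + 5)/(3*s^3 + 4*s^2 - 2*s - 1)
(2) cascade (M1+M2), M3 -> (-3*s^2 + 3*s + 5)/(3*s^4 + 10*s^3 + 6*s^2 - 5*s - 2)
Evaluating the step-2 result (the overall T(s)) at s = 0 gives T(0) = 5/(-2) = -5/2.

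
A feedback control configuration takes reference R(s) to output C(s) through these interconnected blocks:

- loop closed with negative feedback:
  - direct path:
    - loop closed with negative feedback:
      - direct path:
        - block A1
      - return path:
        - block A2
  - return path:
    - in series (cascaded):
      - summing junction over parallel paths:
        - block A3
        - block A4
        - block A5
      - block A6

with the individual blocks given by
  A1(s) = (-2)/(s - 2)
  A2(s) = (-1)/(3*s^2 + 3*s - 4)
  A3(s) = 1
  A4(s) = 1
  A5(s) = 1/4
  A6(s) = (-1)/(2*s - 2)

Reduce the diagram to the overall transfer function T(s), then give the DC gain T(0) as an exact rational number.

Answer: 8/19

Working:
Step 1 - collapse the loop (A1 forward, A2 return): (-6*s^2 - 6*s + 8)/(3*s^3 - 3*s^2 - 10*s + 10)
Step 2 - reduce the parallel group A3, A4, A5: 9/4
Step 3 - combine (A3+A4+A5), A6 in series: (-9)/(8*s - 8)
Step 4 - reduce the feedback loop with forward [A1/(1+A1*A2)] and return ((A3+A4+A5)*A6): (-24*s^3 + 56*s - 32)/(12*s^4 - 24*s^3 - s^2 + 107*s - 76)
Step 4 gives the overall T(s). Then T(0) = -32/(-76) = 8/19.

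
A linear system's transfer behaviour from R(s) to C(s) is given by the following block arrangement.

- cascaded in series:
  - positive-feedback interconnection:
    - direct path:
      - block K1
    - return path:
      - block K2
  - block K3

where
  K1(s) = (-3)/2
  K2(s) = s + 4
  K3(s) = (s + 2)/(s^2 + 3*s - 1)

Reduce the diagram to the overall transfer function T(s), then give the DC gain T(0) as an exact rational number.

First reduce the diagram to T(s).

1. apply the feedback formula to K1, K2: (-3)/(3*s + 14)
2. combine [K1/(1-K1*K2)], K3 in series: (-3*s - 6)/(3*s^3 + 23*s^2 + 39*s - 14)
That last expression is T(s); at s = 0 only the constant terms survive, so T(0) = -6/(-14) = 3/7.

Answer: 3/7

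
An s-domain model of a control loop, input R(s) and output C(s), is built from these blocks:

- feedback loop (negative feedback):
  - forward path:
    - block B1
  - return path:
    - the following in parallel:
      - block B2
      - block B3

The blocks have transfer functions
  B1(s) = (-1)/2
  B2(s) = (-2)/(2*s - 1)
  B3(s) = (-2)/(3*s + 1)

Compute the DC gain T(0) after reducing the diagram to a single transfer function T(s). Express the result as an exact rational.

[1] combine B2, B3 in parallel: (-10*s)/(6*s^2 - s - 1)
[2] collapse the loop (B1 forward, (B2+B3) return): (-6*s^2 + s + 1)/(12*s^2 + 8*s - 2)
Evaluating the step-2 result (the overall T(s)) at s = 0 gives T(0) = 1/(-2) = -1/2.

Hence the answer: -1/2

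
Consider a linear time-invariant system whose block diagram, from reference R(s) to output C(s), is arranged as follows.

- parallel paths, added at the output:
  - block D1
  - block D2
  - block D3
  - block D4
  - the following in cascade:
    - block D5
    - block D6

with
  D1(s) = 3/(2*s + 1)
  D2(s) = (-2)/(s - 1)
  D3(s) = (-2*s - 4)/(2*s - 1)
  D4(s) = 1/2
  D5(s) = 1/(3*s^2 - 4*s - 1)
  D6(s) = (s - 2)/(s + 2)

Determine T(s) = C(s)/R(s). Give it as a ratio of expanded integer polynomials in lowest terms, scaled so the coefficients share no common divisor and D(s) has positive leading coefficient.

The answer is (-12*s^6 - 68*s^5 - 17*s^4 + 207*s^3 + 155*s^2 - 151*s - 42)/(24*s^6 - 8*s^5 - 94*s^4 + 58*s^3 + 38*s^2 - 14*s - 4).

Reasoning:
Step 1: reduce the series chain D5, D6, giving (s - 2)/(3*s^3 + 2*s^2 - 9*s - 2)
Step 2: combine D1, D2, D3, D4, (D5*D6) in parallel, giving the overall T(s)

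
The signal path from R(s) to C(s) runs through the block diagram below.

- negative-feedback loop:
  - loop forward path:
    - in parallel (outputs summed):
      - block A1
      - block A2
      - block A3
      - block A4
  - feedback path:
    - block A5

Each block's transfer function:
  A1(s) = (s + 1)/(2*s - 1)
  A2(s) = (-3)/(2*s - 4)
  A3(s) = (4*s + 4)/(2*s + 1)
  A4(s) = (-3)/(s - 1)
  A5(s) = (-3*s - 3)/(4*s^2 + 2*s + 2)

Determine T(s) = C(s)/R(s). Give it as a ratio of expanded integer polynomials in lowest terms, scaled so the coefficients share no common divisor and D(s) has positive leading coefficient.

First reduce the diagram to T(s).

[1] sum the parallel branches A1, A2, A3, A4, giving (20*s^4 - 82*s^3 + 52*s^2 + 55*s - 27)/(8*s^4 - 24*s^3 + 14*s^2 + 6*s - 4)
[2] collapse the loop ((A1+A2+A3+A4) forward, A5 return): this yields T(s), and no further normalization is needed

Answer: (80*s^6 - 288*s^5 + 84*s^4 + 160*s^3 + 106*s^2 + 56*s - 54)/(32*s^6 - 140*s^5 + 210*s^4 + 94*s^3 - 297*s^2 - 80*s + 73)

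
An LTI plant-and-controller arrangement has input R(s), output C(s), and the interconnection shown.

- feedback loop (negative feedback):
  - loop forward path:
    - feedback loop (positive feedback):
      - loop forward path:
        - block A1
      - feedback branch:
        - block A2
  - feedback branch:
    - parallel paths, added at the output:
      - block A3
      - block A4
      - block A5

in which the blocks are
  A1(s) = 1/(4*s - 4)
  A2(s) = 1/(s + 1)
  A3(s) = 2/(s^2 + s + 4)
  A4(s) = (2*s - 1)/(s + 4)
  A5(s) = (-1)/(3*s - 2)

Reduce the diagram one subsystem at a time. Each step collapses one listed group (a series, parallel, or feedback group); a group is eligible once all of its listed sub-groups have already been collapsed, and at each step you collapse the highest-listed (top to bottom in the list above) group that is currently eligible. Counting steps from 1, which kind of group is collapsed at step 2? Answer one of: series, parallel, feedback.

Step 1. reduce the feedback loop with forward A1 and return A2
Step 2. parallel reduction of A3, A4, A5
Step 3. close the feedback loop around [A1/(1-A1*A2)], (A3+A4+A5)
So the answer for step 2 is parallel.

Answer: parallel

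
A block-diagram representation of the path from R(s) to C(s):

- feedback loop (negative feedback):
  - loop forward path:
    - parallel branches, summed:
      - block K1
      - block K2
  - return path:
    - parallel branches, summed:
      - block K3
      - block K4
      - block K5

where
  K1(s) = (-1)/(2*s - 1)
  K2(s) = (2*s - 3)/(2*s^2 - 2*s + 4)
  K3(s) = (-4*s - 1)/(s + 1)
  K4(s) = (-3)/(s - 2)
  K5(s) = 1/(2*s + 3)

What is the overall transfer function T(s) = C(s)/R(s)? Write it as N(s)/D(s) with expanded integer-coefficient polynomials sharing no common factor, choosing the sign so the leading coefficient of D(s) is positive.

Reducing step by step:

(1) sum the parallel branches K1, K2 = (2*s^2 - 6*s - 1)/(4*s^3 - 6*s^2 + 10*s - 4)
(2) sum the parallel branches K3, K4, K5 = (-8*s^3 - 3*s^2 + 9*s - 5)/(2*s^3 + s^2 - 7*s - 6)
(3) feedback reduction of (K1+K2), (K3+K4+K5), which is the overall transfer function T(s) = C(s)/R(s) in lowest terms

Answer: (4*s^5 - 10*s^4 - 22*s^3 + 29*s^2 + 43*s + 6)/(8*s^6 - 24*s^5 + 28*s^4 + 64*s^3 - 99*s^2 - 11*s + 29)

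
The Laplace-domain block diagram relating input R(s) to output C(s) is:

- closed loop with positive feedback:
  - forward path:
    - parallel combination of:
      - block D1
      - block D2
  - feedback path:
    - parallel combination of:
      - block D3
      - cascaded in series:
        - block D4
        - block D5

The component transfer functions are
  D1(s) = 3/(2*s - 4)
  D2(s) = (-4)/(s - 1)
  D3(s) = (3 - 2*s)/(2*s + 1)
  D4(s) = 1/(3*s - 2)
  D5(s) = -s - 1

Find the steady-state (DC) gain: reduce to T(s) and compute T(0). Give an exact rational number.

The answer is -26/83.

Reasoning:
Step 1 - sum the parallel branches D1, D2, giving (13 - 5*s)/(2*s^2 - 6*s + 4)
Step 2 - multiply D4, D5 (series), giving (-s - 1)/(3*s - 2)
Step 3 - reduce the parallel group D3, (D4*D5), giving (-8*s^2 + 10*s - 7)/(6*s^2 - s - 2)
Step 4 - reduce the feedback loop with forward (D1+D2) and return (D3+(D4*D5)), giving (-30*s^3 + 83*s^2 - 3*s - 26)/(12*s^4 - 78*s^3 + 180*s^2 - 157*s + 83)
DC gain: substitute s = 0 into T(s) from step 4: T(0) = -26/83.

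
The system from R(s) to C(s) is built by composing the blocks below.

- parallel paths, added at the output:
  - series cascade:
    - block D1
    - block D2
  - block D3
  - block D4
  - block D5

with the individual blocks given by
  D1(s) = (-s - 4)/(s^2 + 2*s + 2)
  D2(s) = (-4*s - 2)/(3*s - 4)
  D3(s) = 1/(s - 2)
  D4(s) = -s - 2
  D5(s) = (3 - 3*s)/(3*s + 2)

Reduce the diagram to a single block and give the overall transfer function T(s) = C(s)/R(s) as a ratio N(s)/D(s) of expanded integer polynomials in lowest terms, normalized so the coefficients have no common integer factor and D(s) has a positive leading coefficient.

First reduce the diagram to T(s).

Step 1. reduce the series chain D1, D2 gives (4*s^2 + 18*s + 8)/(3*s^3 + 2*s^2 - 2*s - 8)
Step 2. add (D1*D2), D3, D4, D5 (parallel), giving the overall T(s)

Answer: (-9*s^6 - 21*s^5 + 80*s^4 + 132*s^3 - 64*s^2 - 304*s - 64)/(9*s^5 - 6*s^4 - 26*s^3 - 24*s^2 + 40*s + 32)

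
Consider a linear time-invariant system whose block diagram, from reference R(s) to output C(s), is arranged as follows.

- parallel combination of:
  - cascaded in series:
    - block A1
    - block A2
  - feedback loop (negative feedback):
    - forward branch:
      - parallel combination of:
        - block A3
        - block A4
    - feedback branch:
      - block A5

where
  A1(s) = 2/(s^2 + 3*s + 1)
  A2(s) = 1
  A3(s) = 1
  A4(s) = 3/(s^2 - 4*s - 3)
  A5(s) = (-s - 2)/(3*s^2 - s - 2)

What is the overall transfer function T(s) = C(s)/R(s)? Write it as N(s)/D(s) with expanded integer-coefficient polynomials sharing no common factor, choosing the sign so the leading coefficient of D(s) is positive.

Step 1 - series reduction of A1, A2; result 2/(s^2 + 3*s + 1)
Step 2 - reduce the parallel group A3, A4; result (s^2 - 4*s)/(s^2 - 4*s - 3)
Step 3 - feedback reduction of (A3+A4), A5; result (3*s^4 - 13*s^3 + 2*s^2 + 8*s)/(3*s^4 - 14*s^3 - 5*s^2 + 19*s + 6)
Step 4 - add (A1*A2), [(A3+A4)/(1+(A3+A4)*A5)] (parallel) - this is the overall T(s), already in the required normalized form

Therefore the answer is (3*s^6 - 4*s^5 - 28*s^4 - 27*s^3 + 16*s^2 + 46*s + 12)/(3*s^6 - 5*s^5 - 44*s^4 - 10*s^3 + 58*s^2 + 37*s + 6).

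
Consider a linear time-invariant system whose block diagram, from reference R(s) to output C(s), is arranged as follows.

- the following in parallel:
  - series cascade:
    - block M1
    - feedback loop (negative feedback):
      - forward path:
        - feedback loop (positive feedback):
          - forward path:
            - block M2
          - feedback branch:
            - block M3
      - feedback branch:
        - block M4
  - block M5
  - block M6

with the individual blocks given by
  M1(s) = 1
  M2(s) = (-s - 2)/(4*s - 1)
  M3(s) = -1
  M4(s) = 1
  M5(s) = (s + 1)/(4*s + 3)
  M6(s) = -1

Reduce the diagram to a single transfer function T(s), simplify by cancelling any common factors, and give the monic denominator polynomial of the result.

Answer: s^2 - 7*s/4 - 15/8

Working:
[1] collapse the loop (M2 forward, M3 return): (-s - 2)/(3*s - 3)
[2] feedback reduction of [M2/(1-M2*M3)], M4: (-s - 2)/(2*s - 5)
[3] combine M1, [[M2/(1-M2*M3)]/(1+[M2/(1-M2*M3)]*M4)] in series: (-s - 2)/(2*s - 5)
[4] reduce the parallel group (M1*[[M2/(1-M2*M3)]/(1+[M2/(1-M2*M3)]*M4)]), M5, M6: (4 - 10*s^2)/(8*s^2 - 14*s - 15)
T(s) is the step-4 result (common factors already cancelled). Leading coefficient of the denominator: 8. Divide through by 8 for the monic polynomial.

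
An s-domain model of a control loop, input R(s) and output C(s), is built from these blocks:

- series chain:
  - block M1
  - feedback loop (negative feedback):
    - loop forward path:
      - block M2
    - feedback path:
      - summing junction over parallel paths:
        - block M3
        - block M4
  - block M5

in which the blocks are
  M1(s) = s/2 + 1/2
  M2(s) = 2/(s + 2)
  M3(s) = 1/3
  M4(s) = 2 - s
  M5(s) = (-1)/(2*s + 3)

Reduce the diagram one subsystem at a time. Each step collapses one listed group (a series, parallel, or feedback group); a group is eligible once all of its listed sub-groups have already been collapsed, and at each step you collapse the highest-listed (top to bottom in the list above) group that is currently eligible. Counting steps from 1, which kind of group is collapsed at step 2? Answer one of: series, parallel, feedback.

Step 1. add M3, M4 (parallel)
Step 2. reduce the feedback loop with forward M2 and return (M3+M4)
Step 3. series reduction of M1, [M2/(1+M2*(M3+M4))], M5
The group at step 2 is a feedback group.

Hence the answer: feedback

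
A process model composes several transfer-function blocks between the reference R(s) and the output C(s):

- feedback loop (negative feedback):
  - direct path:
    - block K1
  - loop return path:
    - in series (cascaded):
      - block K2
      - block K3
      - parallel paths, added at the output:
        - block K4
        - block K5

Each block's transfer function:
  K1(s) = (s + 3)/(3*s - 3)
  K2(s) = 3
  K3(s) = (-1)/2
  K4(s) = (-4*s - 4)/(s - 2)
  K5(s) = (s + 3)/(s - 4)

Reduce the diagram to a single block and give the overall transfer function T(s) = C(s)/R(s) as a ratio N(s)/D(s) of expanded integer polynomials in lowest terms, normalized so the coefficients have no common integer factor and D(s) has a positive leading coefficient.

Step 1 - parallel reduction of K4, K5: (-3*s^2 + 13*s + 10)/(s^2 - 6*s + 8)
Step 2 - cascade K2, K3, (K4+K5): (9*s^2 - 39*s - 30)/(2*s^2 - 12*s + 16)
Step 3 - feedback reduction of K1, (K2*K3*(K4+K5)); the result is T(s) itself (integer coefficients, no common factor, positive leading denominator coefficient)

Hence the answer: (2*s^3 - 6*s^2 - 20*s + 48)/(15*s^3 - 54*s^2 - 63*s - 138)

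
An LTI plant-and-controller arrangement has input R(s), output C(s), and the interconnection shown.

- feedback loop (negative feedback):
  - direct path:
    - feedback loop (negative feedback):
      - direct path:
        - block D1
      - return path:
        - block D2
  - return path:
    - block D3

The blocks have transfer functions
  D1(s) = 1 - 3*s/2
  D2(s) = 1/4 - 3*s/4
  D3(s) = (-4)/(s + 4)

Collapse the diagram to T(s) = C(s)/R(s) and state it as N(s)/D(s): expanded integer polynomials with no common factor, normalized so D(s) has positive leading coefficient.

Step 1: close the feedback loop around D1, D2 -> (8 - 12*s)/(9*s^2 - 9*s + 10)
Step 2: collapse the loop ([D1/(1+D1*D2)] forward, D3 return), which is the overall transfer function T(s) = C(s)/R(s) in lowest terms

Answer: (-12*s^2 - 40*s + 32)/(9*s^3 + 27*s^2 + 22*s + 8)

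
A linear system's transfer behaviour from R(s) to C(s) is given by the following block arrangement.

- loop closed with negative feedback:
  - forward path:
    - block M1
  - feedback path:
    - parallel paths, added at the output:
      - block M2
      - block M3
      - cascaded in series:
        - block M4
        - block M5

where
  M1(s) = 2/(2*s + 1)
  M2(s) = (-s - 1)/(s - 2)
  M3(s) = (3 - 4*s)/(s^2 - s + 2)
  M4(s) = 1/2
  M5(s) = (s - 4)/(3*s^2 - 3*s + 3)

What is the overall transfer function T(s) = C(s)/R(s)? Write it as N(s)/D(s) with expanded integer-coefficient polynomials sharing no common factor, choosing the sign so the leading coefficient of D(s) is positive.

(1) cascade M4, M5; result (s - 4)/(6*s^2 - 6*s + 6)
(2) add M2, M3, (M4*M5) (parallel); result (-6*s^5 - 17*s^4 + 71*s^3 - 116*s^2 + 88*s - 32)/(6*s^5 - 24*s^4 + 48*s^3 - 66*s^2 + 48*s - 24)
(3) reduce the feedback loop with forward M1 and return (M2+M3+(M4*M5)) - this is the overall T(s), already in the required normalized form

Answer: (6*s^5 - 24*s^4 + 48*s^3 - 66*s^2 + 48*s - 24)/(6*s^6 - 27*s^5 + 19*s^4 + 29*s^3 - 101*s^2 + 88*s - 44)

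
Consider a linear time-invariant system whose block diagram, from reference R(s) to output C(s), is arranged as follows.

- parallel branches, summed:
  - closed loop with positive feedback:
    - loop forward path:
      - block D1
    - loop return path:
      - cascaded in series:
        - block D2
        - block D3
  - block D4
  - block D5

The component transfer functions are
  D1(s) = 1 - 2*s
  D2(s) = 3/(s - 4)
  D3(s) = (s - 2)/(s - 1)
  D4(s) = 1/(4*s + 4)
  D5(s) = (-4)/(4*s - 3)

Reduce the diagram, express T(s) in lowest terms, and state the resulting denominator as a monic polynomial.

Answer: s^4 - 73*s^3/28 - s^2/28 + 5*s/2 - 15/14

Working:
1. series reduction of D2, D3; result (3*s - 6)/(s^2 - 5*s + 4)
2. collapse the loop (D1 forward, (D2*D3) return); result (-2*s^3 + 11*s^2 - 13*s + 4)/(7*s^2 - 20*s + 10)
3. parallel reduction of [D1/(1-D1*(D2*D3))], D4, D5; result (-32*s^5 + 168*s^4 - 224*s^3 - 13*s^2 + 432*s - 238)/(112*s^4 - 292*s^3 - 4*s^2 + 280*s - 120)
No further cancellation is possible in the step-3 result, so that is T(s). Its denominator becomes monic after dividing by the leading coefficient 112.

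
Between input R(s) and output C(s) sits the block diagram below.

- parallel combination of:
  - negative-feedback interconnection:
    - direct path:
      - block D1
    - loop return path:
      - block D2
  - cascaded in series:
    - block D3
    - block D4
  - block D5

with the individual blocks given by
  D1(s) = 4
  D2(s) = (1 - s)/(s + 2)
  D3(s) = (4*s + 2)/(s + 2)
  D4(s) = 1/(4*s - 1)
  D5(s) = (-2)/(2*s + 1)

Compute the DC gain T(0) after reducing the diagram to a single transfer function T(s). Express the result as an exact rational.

Step 1 - apply the feedback formula to D1, D2 -> (-4*s - 8)/(3*s - 6)
Step 2 - series reduction of D3, D4 -> (4*s + 2)/(4*s^2 + 7*s - 2)
Step 3 - sum the parallel branches [D1/(1+D1*D2)], (D3*D4), D5 -> (-32*s^4 - 136*s^3 - 174*s^2 + 38*s - 20)/(24*s^4 + 6*s^3 - 99*s^2 - 24*s + 12)
Step 3 gives the overall T(s). Then T(0) = -20/12 = -5/3.

Hence the answer: -5/3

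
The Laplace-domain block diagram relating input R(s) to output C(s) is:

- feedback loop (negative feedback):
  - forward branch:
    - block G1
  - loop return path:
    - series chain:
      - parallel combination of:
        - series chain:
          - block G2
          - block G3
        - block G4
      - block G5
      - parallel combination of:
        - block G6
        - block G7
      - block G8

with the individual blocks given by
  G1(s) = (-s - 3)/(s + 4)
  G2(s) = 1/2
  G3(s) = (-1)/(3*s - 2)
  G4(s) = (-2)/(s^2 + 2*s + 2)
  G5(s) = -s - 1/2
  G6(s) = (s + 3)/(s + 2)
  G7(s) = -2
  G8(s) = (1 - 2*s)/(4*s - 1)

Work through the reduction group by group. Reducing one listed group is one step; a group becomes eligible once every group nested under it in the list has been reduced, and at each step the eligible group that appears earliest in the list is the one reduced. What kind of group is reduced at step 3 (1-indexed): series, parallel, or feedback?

[1] reduce the series chain G2, G3
[2] parallel reduction of (G2*G3), G4
[3] parallel reduction of G6, G7
[4] series reduction of ((G2*G3)+G4), G5, (G6+G7), G8
[5] close the feedback loop around G1, (((G2*G3)+G4)*G5*(G6+G7)*G8)
So the answer for step 3 is parallel.

Final answer: parallel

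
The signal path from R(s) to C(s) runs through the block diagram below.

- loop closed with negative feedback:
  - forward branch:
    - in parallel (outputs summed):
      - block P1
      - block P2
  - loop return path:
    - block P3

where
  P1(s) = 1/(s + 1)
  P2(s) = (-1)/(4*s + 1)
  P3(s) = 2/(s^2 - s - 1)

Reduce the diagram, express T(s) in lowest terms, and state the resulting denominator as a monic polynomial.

The answer is s^4 + s^3/4 - 2*s^2 - 1/4.

Reasoning:
Step 1: add P1, P2 (parallel): (3*s)/(4*s^2 + 5*s + 1)
Step 2: reduce the feedback loop with forward (P1+P2) and return P3: (3*s^3 - 3*s^2 - 3*s)/(4*s^4 + s^3 - 8*s^2 - 1)
Step 2 gives the fully reduced T(s), with no common factor left to cancel. The denominator's leading coefficient is 4, so divide each of its coefficients by 4 to get the monic form.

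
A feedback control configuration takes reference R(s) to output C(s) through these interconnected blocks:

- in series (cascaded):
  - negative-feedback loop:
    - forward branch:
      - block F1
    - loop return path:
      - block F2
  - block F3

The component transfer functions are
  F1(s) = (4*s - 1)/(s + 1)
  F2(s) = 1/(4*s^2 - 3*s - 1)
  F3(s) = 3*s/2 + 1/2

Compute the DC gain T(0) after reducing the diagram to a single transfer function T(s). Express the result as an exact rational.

Reducing step by step:

[1] feedback reduction of F1, F2: (16*s^3 - 16*s^2 - s + 1)/(4*s^3 + s^2 - 2)
[2] series reduction of [F1/(1+F1*F2)], F3: (48*s^4 - 32*s^3 - 19*s^2 + 2*s + 1)/(8*s^3 + 2*s^2 - 4)
That last expression is T(s); at s = 0 only the constant terms survive, so T(0) = 1/(-4) = -1/4.

Answer: -1/4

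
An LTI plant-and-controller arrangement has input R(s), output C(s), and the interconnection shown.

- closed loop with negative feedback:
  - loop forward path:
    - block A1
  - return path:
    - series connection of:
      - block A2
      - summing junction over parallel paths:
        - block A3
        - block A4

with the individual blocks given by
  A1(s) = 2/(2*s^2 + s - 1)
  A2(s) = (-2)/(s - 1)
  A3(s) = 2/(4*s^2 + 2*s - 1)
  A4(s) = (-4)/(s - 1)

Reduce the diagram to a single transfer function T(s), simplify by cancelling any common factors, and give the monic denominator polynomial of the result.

The answer is s^6 - s^5 - 3*s^4/2 + 13*s^3/8 + 67*s^2/8 + 19*s/8 - 7/8.

Reasoning:
Step 1: sum the parallel branches A3, A4, giving (-16*s^2 - 6*s + 2)/(4*s^3 - 2*s^2 - 3*s + 1)
Step 2: cascade A2, (A3+A4), giving (32*s^2 + 12*s - 4)/(4*s^4 - 6*s^3 - s^2 + 4*s - 1)
Step 3: reduce the feedback loop with forward A1 and return (A2*(A3+A4)), giving (8*s^4 - 12*s^3 - 2*s^2 + 8*s - 2)/(8*s^6 - 8*s^5 - 12*s^4 + 13*s^3 + 67*s^2 + 19*s - 7)
No further cancellation is possible in the step-3 result, so that is T(s). Its denominator becomes monic after dividing by the leading coefficient 8.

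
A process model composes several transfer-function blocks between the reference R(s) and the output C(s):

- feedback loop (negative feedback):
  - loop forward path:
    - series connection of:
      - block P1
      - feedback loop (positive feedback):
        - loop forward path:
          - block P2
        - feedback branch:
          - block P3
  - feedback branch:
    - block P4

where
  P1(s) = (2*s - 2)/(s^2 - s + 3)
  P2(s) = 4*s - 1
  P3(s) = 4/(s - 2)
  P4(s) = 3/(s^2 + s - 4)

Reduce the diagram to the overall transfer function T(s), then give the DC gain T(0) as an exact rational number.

1. apply the feedback formula to P2, P3 = (-4*s^2 + 9*s - 2)/(15*s - 2)
2. reduce the series chain P1, [P2/(1-P2*P3)] = (-8*s^3 + 26*s^2 - 22*s + 4)/(15*s^3 - 17*s^2 + 47*s - 6)
3. apply the feedback formula to (P1*[P2/(1-P2*P3)]), P4 = (-8*s^5 + 18*s^4 + 36*s^3 - 122*s^2 + 92*s - 16)/(15*s^5 - 2*s^4 - 54*s^3 + 187*s^2 - 260*s + 36)
The step-3 result is T(s). Setting s = 0: T(0) = -16/36 = -4/9.

Therefore the answer is -4/9.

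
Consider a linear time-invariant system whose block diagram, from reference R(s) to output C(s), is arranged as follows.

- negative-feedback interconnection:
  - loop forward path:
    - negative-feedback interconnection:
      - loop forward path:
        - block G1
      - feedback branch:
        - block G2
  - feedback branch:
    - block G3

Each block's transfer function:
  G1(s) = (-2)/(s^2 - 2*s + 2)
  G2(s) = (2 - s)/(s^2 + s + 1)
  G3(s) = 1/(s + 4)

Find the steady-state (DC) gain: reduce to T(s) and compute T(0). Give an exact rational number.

First reduce the diagram to T(s).

(1) close the feedback loop around G1, G2: (-2*s^2 - 2*s - 2)/(s^4 - s^3 + s^2 + 2*s - 2)
(2) apply the feedback formula to [G1/(1+G1*G2)], G3: (-2*s^3 - 10*s^2 - 10*s - 8)/(s^5 + 3*s^4 - 3*s^3 + 4*s^2 + 4*s - 10)
Step 2 gives the overall T(s). Then T(0) = -8/(-10) = 4/5.

Answer: 4/5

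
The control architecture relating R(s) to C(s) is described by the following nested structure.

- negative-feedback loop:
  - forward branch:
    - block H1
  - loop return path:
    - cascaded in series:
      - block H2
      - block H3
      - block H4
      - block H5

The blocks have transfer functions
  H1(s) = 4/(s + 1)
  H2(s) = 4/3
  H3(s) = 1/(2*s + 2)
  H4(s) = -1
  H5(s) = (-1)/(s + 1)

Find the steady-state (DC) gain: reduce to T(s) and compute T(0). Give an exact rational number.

Step 1 - reduce the series chain H2, H3, H4, H5; result 2/(3*s^2 + 6*s + 3)
Step 2 - apply the feedback formula to H1, (H2*H3*H4*H5); result (12*s^2 + 24*s + 12)/(3*s^3 + 9*s^2 + 9*s + 11)
Step 2 gives the overall T(s). Then T(0) = 12/11.

Answer: 12/11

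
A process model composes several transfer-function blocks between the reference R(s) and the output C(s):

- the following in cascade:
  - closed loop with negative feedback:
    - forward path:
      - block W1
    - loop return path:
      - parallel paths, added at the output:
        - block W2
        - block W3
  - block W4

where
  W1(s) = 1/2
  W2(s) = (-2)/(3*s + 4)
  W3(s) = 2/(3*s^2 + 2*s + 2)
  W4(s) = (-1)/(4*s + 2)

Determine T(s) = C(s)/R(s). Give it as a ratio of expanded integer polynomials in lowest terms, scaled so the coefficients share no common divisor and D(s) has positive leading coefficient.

Answer: (-9*s^3 - 18*s^2 - 14*s - 8)/(72*s^4 + 156*s^3 + 180*s^2 + 140*s + 40)

Working:
Step 1 - parallel reduction of W2, W3 -> (-6*s^2 + 2*s + 4)/(9*s^3 + 18*s^2 + 14*s + 8)
Step 2 - close the feedback loop around W1, (W2+W3) -> (9*s^3 + 18*s^2 + 14*s + 8)/(18*s^3 + 30*s^2 + 30*s + 20)
Step 3 - combine [W1/(1+W1*(W2+W3))], W4 in series: this yields T(s), and no further normalization is needed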